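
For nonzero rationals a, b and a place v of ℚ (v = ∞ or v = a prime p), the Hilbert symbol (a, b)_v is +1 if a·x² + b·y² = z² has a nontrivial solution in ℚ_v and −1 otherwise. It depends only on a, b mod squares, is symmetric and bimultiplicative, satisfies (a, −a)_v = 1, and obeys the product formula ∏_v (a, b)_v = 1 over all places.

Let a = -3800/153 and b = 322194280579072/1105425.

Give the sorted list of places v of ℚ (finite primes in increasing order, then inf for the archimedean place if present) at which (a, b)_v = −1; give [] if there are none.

[2, 17]

Mod squares: a ≡ -646, b ≡ 7106. Check v ∈ {∞, 2, 3, 5, 11, 17, 19}.
v=11: a=11^0·(≡5), b=11^1·(≡10) mod 11; (5|11)=+1, (10|11)=-1; (−1)^{0·1·5}·(+1)^1·(-1)^0 = +1.
v=19: a=19^1·(≡9), b=19^7·(≡15) mod 19; (9|19)=+1, (15|19)=-1; (−1)^{1·7·9}·(+1)^7·(-1)^1 = +1.
v=2: v_2(a)=3, v_2(b)=15; units ≡ 5, 1 (mod 8); ε·ε+αω+βω = 0·0+3·0+15·1 ≡ 1  ⇒  (a,b)_2 = -1.
v=∞: -646 < 0 and 7106 > 0  ⇒  (a,b)_∞ = +1.
v=5: a=5^2·(≡1), b=5^-2·(≡1) mod 5; (1|5)=+1, (1|5)=+1; (−1)^{2·-2·2}·(+1)^-2·(+1)^2 = +1.
v=3: a=3^-2·(≡2), b=3^-2·(≡2) mod 3; (2|3)=-1, (2|3)=-1; (−1)^{-2·-2·1}·(-1)^-2·(-1)^-2 = +1.
v=17: a=17^-1·(≡16), b=17^-3·(≡6) mod 17; (16|17)=+1, (6|17)=-1; (−1)^{-1·-3·8}·(+1)^-3·(-1)^-1 = -1.
|Ram(-646, 7106)| = 2, even; anisotropic at {2, 17}.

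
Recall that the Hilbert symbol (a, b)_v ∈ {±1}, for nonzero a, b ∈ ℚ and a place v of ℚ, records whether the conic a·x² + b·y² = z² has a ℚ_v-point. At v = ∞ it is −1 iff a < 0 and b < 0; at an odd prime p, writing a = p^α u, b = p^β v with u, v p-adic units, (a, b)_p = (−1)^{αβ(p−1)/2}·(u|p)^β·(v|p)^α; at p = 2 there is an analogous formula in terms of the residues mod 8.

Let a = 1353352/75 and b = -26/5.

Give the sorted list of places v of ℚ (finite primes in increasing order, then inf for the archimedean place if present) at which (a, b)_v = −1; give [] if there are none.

(a, b) ≡ (6006, -130) mod (ℚ^×)²; places V = {2, 3, 5, 7, 11, 13, ∞}.
(a,b)_2: α=3, β=1; u≡3, v≡7 (mod 8); ε(u)ε(v)=1·1, αω(v)=3·0, βω(u)=1·1; sum ≡ 0  ⇒  +1.
(a,b)_7: α=1, u≡2; β=0, v≡6 (mod 7); (2|7)=+1, (6|7)=-1; sign (−1)^0·+1^0·-1^1 = -1.
(a,b)_3: α=-1, u≡1; β=0, v≡2 (mod 3); (1|3)=+1, (2|3)=-1; sign (−1)^0·+1^0·-1^-1 = -1.
(a,b)_5: α=-2, u≡4; β=-1, v≡4 (mod 5); (4|5)=+1, (4|5)=+1; sign (−1)^0·+1^-1·+1^-2 = +1.
(a,b)_13: α=3, u≡7; β=1, v≡10 (mod 13); (7|13)=-1, (10|13)=+1; sign (−1)^0·-1^1·+1^3 = -1.
(a,b)_11: α=1, u≡7; β=0, v≡8 (mod 11); (7|11)=-1, (8|11)=-1; sign (−1)^0·-1^0·-1^1 = -1.
(a,b)_∞: sgn(6006)=+, sgn(-130)=−, so +1.
|Ram(6006, -130)| = 4, even; anisotropic at {3, 7, 11, 13}.

[3, 7, 11, 13]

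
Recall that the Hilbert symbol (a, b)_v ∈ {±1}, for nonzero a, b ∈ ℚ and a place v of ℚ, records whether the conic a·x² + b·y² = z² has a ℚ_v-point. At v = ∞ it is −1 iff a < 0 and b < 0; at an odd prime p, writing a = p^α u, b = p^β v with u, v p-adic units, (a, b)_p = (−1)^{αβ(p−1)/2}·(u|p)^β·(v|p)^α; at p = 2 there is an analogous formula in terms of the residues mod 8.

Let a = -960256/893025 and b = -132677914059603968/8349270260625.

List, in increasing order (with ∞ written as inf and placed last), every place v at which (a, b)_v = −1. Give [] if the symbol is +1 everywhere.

[3, 17, 31, inf]

Mod squares: a ≡ -31, b ≡ -969. Check v ∈ {∞, 2, 3, 5, 7, 11, 17, 19, 23, 31}.
v=11: a=11^2·(≡6), b=11^4·(≡8) mod 11; (6|11)=-1, (8|11)=-1; (−1)^{2·4·5}·(-1)^4·(-1)^2 = +1.
v=19: a=19^0·(≡7), b=19^-1·(≡11) mod 19; (7|19)=+1, (11|19)=+1; (−1)^{0·-1·9}·(+1)^-1·(+1)^0 = +1.
v=3: a=3^-6·(≡2), b=3^-15·(≡1) mod 3; (2|3)=-1, (1|3)=+1; (−1)^{-6·-15·1}·(-1)^-15·(+1)^-6 = -1.
v=7: a=7^-2·(≡1), b=7^-2·(≡2) mod 7; (1|7)=+1, (2|7)=+1; (−1)^{-2·-2·3}·(+1)^-2·(+1)^-2 = +1.
v=17: a=17^0·(≡14), b=17^1·(≡5) mod 17; (14|17)=-1, (5|17)=-1; (−1)^{0·1·8}·(-1)^1·(-1)^0 = -1.
v=∞: -31 < 0 and -969 < 0  ⇒  (a,b)_∞ = -1.
v=31: a=31^1·(≡3), b=31^2·(≡24) mod 31; (3|31)=-1, (24|31)=-1; (−1)^{1·2·15}·(-1)^2·(-1)^1 = -1.
v=2: v_2(a)=8, v_2(b)=20; units ≡ 1, 7 (mod 8); ε·ε+αω+βω = 0·1+8·0+20·0 ≡ 0  ⇒  (a,b)_2 = +1.
v=23: a=23^0·(≡10), b=23^2·(≡17) mod 23; (10|23)=-1, (17|23)=-1; (−1)^{0·2·11}·(-1)^2·(-1)^0 = +1.
v=5: a=5^-2·(≡4), b=5^-4·(≡1) mod 5; (4|5)=+1, (1|5)=+1; (−1)^{-2·-4·2}·(+1)^-4·(+1)^-2 = +1.
|Ram(-31, -969)| = 4, even; anisotropic at {3, 17, 31, ∞}.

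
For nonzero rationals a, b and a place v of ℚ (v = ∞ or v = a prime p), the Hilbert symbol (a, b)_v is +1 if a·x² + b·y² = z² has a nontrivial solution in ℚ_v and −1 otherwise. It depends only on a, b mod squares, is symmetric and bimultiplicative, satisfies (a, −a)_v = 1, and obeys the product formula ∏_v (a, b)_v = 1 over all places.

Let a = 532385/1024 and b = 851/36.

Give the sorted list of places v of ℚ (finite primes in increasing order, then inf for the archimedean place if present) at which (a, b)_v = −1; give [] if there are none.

(a, b) ≡ (10865, 851) mod (ℚ^×)²; places V = {2, 3, 5, 7, 23, 37, 41, 53, ∞}.
(a,b)_53: α=1, u≡11; β=0, v≡31 (mod 53); (11|53)=+1, (31|53)=-1; sign (−1)^0·+1^0·-1^1 = -1.
(a,b)_41: α=1, u≡12; β=0, v≡2 (mod 41); (12|41)=-1, (2|41)=+1; sign (−1)^0·-1^0·+1^1 = +1.
(a,b)_3: α=0, u≡2; β=-2, v≡2 (mod 3); (2|3)=-1, (2|3)=-1; sign (−1)^0·-1^-2·-1^0 = +1.
(a,b)_7: α=2, u≡4; β=0, v≡4 (mod 7); (4|7)=+1, (4|7)=+1; sign (−1)^0·+1^0·+1^2 = +1.
(a,b)_∞: sgn(10865)=+, sgn(851)=+, so +1.
(a,b)_2: α=-10, β=-2; u≡1, v≡3 (mod 8); ε(u)ε(v)=0·1, αω(v)=-10·1, βω(u)=-2·0; sum ≡ 0  ⇒  +1.
(a,b)_5: α=1, u≡3; β=0, v≡1 (mod 5); (3|5)=-1, (1|5)=+1; sign (−1)^0·-1^0·+1^1 = +1.
(a,b)_23: α=0, u≡8; β=1, v≡17 (mod 23); (8|23)=+1, (17|23)=-1; sign (−1)^0·+1^1·-1^0 = +1.
(a,b)_37: α=0, u≡13; β=1, v≡14 (mod 37); (13|37)=-1, (14|37)=-1; sign (−1)^0·-1^1·-1^0 = -1.
(10865, 851 / ℚ) ramifies at {37, 53}: a division algebra.

[37, 53]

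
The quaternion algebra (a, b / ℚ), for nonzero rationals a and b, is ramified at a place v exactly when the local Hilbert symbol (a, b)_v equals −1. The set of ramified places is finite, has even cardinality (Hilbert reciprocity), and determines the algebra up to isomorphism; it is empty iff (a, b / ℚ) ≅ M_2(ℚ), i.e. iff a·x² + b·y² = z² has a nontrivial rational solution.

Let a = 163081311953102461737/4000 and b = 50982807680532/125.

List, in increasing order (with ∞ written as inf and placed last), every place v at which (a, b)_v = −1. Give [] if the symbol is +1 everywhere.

Mod squares: a ≡ 7130, b ≡ 65. Check v ∈ {∞, 2, 3, 5, 7, 13, 23, 31}.
v=13: a=13^4·(≡6), b=13^5·(≡8) mod 13; (6|13)=-1, (8|13)=-1; (−1)^{4·5·6}·(-1)^5·(-1)^4 = -1.
v=7: a=7^4·(≡4), b=7^2·(≡1) mod 7; (4|7)=+1, (1|7)=+1; (−1)^{4·2·3}·(+1)^2·(+1)^4 = +1.
v=23: a=23^3·(≡5), b=23^0·(≡7) mod 23; (5|23)=-1, (7|23)=-1; (−1)^{3·0·11}·(-1)^0·(-1)^3 = -1.
v=∞: 7130 > 0 and 65 > 0  ⇒  (a,b)_∞ = +1.
v=5: a=5^-3·(≡1), b=5^-3·(≡2) mod 5; (1|5)=+1, (2|5)=-1; (−1)^{-3·-3·2}·(+1)^-3·(-1)^-3 = -1.
v=31: a=31^3·(≡26), b=31^2·(≡30) mod 31; (26|31)=-1, (30|31)=-1; (−1)^{3·2·15}·(-1)^2·(-1)^3 = -1.
v=3: a=3^8·(≡2), b=3^6·(≡2) mod 3; (2|3)=-1, (2|3)=-1; (−1)^{8·6·1}·(-1)^6·(-1)^8 = +1.
v=2: v_2(a)=-5, v_2(b)=2; units ≡ 5, 1 (mod 8); ε·ε+αω+βω = 0·0+-5·0+2·1 ≡ 0  ⇒  (a,b)_2 = +1.
|Ram(7130, 65)| = 4, even; anisotropic at {5, 13, 23, 31}.

[5, 13, 23, 31]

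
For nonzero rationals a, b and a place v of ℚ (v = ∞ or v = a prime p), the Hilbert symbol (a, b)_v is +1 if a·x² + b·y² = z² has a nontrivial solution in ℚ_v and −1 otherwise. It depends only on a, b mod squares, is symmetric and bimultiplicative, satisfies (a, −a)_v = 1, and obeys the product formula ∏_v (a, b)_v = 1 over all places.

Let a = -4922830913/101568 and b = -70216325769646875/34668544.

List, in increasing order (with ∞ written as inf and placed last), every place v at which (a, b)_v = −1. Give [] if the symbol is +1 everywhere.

[17, inf]

Mod squares: a ≡ -51, b ≡ -3315. Check v ∈ {∞, 2, 3, 5, 7, 11, 13, 17, 23}.
v=∞: -51 < 0 and -3315 < 0  ⇒  (a,b)_∞ = -1.
v=7: a=7^2·(≡6), b=7^4·(≡3) mod 7; (6|7)=-1, (3|7)=-1; (−1)^{2·4·3}·(-1)^4·(-1)^2 = +1.
v=5: a=5^0·(≡4), b=5^5·(≡2) mod 5; (4|5)=+1, (2|5)=-1; (−1)^{0·5·2}·(+1)^5·(-1)^0 = +1.
v=17: a=17^3·(≡3), b=17^5·(≡4) mod 17; (3|17)=-1, (4|17)=+1; (−1)^{3·5·8}·(-1)^5·(+1)^3 = -1.
v=13: a=13^2·(≡12), b=13^3·(≡2) mod 13; (12|13)=+1, (2|13)=-1; (−1)^{2·3·6}·(+1)^3·(-1)^2 = +1.
v=2: v_2(a)=-6, v_2(b)=-16; units ≡ 5, 5 (mod 8); ε·ε+αω+βω = 0·0+-6·1+-16·1 ≡ 0  ⇒  (a,b)_2 = +1.
v=23: a=23^-2·(≡1), b=23^-2·(≡14) mod 23; (1|23)=+1, (14|23)=-1; (−1)^{-2·-2·11}·(+1)^-2·(-1)^-2 = +1.
v=11: a=11^2·(≡5), b=11^0·(≡8) mod 11; (5|11)=+1, (8|11)=-1; (−1)^{2·0·5}·(+1)^0·(-1)^2 = +1.
v=3: a=3^-1·(≡1), b=3^1·(≡2) mod 3; (1|3)=+1, (2|3)=-1; (−1)^{-1·1·1}·(+1)^1·(-1)^-1 = +1.
Ram(-51, -3315) = {17, ∞}; no ℚ_17-point on the conic.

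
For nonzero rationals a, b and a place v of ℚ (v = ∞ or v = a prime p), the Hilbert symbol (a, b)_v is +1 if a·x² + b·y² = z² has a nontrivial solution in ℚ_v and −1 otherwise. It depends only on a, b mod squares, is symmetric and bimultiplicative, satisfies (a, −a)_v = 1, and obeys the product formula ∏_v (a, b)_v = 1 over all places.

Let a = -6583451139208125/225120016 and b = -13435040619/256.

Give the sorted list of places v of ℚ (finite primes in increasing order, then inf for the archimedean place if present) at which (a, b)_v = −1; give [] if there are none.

[7, 13, 19, inf]

(a, b) ≡ (-12597, -51051) mod (ℚ^×)²; places V = {2, 3, 5, 7, 11, 13, 17, 19, 31, ∞}.
(a,b)_2: α=-4, β=-8; u≡3, v≡5 (mod 8); ε(u)ε(v)=1·0, αω(v)=-4·1, βω(u)=-8·1; sum ≡ 0  ⇒  +1.
(a,b)_∞: sgn(-12597)=−, sgn(-51051)=−, so -1.
(a,b)_7: α=2, u≡3; β=1, v≡1 (mod 7); (3|7)=-1, (1|7)=+1; sign (−1)^0·-1^1·+1^2 = -1.
(a,b)_13: α=1, u≡5; β=1, v≡9 (mod 13); (5|13)=-1, (9|13)=+1; sign (−1)^0·-1^1·+1^1 = -1.
(a,b)_31: α=-2, u≡25; β=0, v≡23 (mod 31); (25|31)=+1, (23|31)=-1; sign (−1)^0·+1^0·-1^-2 = +1.
(a,b)_17: α=3, u≡14; β=1, v≡3 (mod 17); (14|17)=-1, (3|17)=-1; sign (−1)^0·-1^1·-1^3 = +1.
(a,b)_11: α=-4, u≡3; β=1, v≡9 (mod 11); (3|11)=+1, (9|11)=+1; sign (−1)^0·+1^1·+1^-4 = +1.
(a,b)_5: α=4, u≡2; β=0, v≡1 (mod 5); (2|5)=-1, (1|5)=+1; sign (−1)^0·-1^0·+1^4 = +1.
(a,b)_19: α=1, u≡2; β=2, v≡10 (mod 19); (2|19)=-1, (10|19)=-1; sign (−1)^0·-1^2·-1^1 = -1.
(a,b)_3: α=11, u≡1; β=7, v≡2 (mod 3); (1|3)=+1, (2|3)=-1; sign (−1)^1·+1^7·-1^11 = +1.
Ram(-12597, -51051) = {7, 13, 19, ∞}; no ℚ_7-point on the conic.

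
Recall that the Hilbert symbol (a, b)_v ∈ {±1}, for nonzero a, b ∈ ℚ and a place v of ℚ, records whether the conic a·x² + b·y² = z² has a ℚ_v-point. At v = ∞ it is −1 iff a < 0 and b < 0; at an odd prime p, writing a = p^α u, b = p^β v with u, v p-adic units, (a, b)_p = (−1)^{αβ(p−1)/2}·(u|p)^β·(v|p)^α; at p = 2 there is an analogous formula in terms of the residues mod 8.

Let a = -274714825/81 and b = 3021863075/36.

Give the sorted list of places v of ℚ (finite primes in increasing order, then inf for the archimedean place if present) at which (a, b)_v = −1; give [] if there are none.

[2, 29]

(a, b) ≡ (-224257, 20387) mod (ℚ^×)²; places V = {2, 3, 5, 7, 11, 19, 29, 37, ∞}.
(a,b)_3: α=-4, u≡2; β=-2, v≡2 (mod 3); (2|3)=-1, (2|3)=-1; sign (−1)^0·-1^-2·-1^-4 = +1.
(a,b)_2: α=0, β=-2; u≡7, v≡3 (mod 8); ε(u)ε(v)=1·1, αω(v)=0·1, βω(u)=-2·0; sum ≡ 1  ⇒  -1.
(a,b)_37: α=1, u≡4; β=1, v≡12 (mod 37); (4|37)=+1, (12|37)=+1; sign (−1)^0·+1^1·+1^1 = +1.
(a,b)_29: α=1, u≡27; β=1, v≡6 (mod 29); (27|29)=-1, (6|29)=+1; sign (−1)^0·-1^1·+1^1 = -1.
(a,b)_7: α=2, u≡2; β=2, v≡3 (mod 7); (2|7)=+1, (3|7)=-1; sign (−1)^0·+1^2·-1^2 = +1.
(a,b)_11: α=1, u≡7; β=2, v≡9 (mod 11); (7|11)=-1, (9|11)=+1; sign (−1)^0·-1^2·+1^1 = +1.
(a,b)_19: α=1, u≡8; β=1, v≡11 (mod 19); (8|19)=-1, (11|19)=+1; sign (−1)^1·-1^1·+1^1 = +1.
(a,b)_∞: sgn(-224257)=−, sgn(20387)=+, so +1.
(a,b)_5: α=2, u≡2; β=2, v≡3 (mod 5); (2|5)=-1, (3|5)=-1; sign (−1)^0·-1^2·-1^2 = +1.
(-224257, 20387 / ℚ) ramifies at {2, 29}: a division algebra.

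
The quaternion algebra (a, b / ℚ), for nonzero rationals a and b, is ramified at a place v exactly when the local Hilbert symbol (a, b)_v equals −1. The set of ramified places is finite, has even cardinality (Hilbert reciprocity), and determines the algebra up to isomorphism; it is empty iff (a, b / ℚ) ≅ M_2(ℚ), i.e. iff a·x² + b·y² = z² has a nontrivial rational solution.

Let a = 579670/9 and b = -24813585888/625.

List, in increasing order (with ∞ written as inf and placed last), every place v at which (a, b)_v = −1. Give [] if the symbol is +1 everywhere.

(a, b) ≡ (70, -78) mod (ℚ^×)²; places V = {2, 3, 5, 7, 13, ∞}.
(a,b)_13: α=2, u≡7; β=3, v≡5 (mod 13); (7|13)=-1, (5|13)=-1; sign (−1)^0·-1^3·-1^2 = -1.
(a,b)_7: α=3, u≡5; β=6, v≡6 (mod 7); (5|7)=-1, (6|7)=-1; sign (−1)^0·-1^6·-1^3 = -1.
(a,b)_∞: sgn(70)=+, sgn(-78)=−, so +1.
(a,b)_2: α=1, β=5; u≡3, v≡1 (mod 8); ε(u)ε(v)=1·0, αω(v)=1·0, βω(u)=5·1; sum ≡ 1  ⇒  -1.
(a,b)_5: α=1, u≡1; β=-4, v≡2 (mod 5); (1|5)=+1, (2|5)=-1; sign (−1)^0·+1^-4·-1^1 = -1.
(a,b)_3: α=-2, u≡1; β=1, v≡1 (mod 3); (1|3)=+1, (1|3)=+1; sign (−1)^0·+1^1·+1^-2 = +1.
|Ram(70, -78)| = 4, even; anisotropic at {2, 5, 7, 13}.

[2, 5, 7, 13]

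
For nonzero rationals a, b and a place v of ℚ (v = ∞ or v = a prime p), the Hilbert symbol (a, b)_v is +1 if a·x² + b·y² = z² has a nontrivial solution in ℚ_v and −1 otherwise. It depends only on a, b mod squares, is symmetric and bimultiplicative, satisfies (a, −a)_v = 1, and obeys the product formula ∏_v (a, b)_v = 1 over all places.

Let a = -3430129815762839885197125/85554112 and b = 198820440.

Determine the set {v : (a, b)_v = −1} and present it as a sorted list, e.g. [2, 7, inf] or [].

Mod squares: a ≡ -595, b ≡ 390. Check v ∈ {∞, 2, 3, 5, 7, 13, 17, 19, 23, 47, 53}.
v=7: a=7^-1·(≡3), b=7^2·(≡3) mod 7; (3|7)=-1, (3|7)=-1; (−1)^{-1·2·3}·(-1)^2·(-1)^-1 = -1.
v=∞: -595 < 0 and 390 > 0  ⇒  (a,b)_∞ = +1.
v=17: a=17^5·(≡2), b=17^2·(≡4) mod 17; (2|17)=+1, (4|17)=+1; (−1)^{5·2·8}·(+1)^2·(+1)^5 = +1.
v=5: a=5^3·(≡4), b=5^1·(≡3) mod 5; (4|5)=+1, (3|5)=-1; (−1)^{3·1·2}·(+1)^1·(-1)^3 = -1.
v=23: a=23^-2·(≡1), b=23^0·(≡22) mod 23; (1|23)=+1, (22|23)=-1; (−1)^{-2·0·11}·(+1)^0·(-1)^-2 = +1.
v=53: a=53^4·(≡32), b=53^0·(≡3) mod 53; (32|53)=-1, (3|53)=-1; (−1)^{4·0·26}·(-1)^0·(-1)^4 = +1.
v=2: v_2(a)=-6, v_2(b)=3; units ≡ 5, 3 (mod 8); ε·ε+αω+βω = 0·1+-6·1+3·1 ≡ 1  ⇒  (a,b)_2 = -1.
v=19: a=19^-2·(≡3), b=19^0·(≡13) mod 19; (3|19)=-1, (13|19)=-1; (−1)^{-2·0·9}·(-1)^0·(-1)^-2 = +1.
v=13: a=13^2·(≡10), b=13^1·(≡4) mod 13; (10|13)=+1, (4|13)=+1; (−1)^{2·1·6}·(+1)^1·(+1)^2 = +1.
v=47: a=47^2·(≡17), b=47^0·(≡6) mod 47; (17|47)=+1, (6|47)=+1; (−1)^{2·0·23}·(+1)^0·(+1)^2 = +1.
v=3: a=3^8·(≡2), b=3^3·(≡1) mod 3; (2|3)=-1, (1|3)=+1; (−1)^{8·3·1}·(-1)^3·(+1)^8 = -1.
|Ram(-595, 390)| = 4, even; anisotropic at {2, 3, 5, 7}.

[2, 3, 5, 7]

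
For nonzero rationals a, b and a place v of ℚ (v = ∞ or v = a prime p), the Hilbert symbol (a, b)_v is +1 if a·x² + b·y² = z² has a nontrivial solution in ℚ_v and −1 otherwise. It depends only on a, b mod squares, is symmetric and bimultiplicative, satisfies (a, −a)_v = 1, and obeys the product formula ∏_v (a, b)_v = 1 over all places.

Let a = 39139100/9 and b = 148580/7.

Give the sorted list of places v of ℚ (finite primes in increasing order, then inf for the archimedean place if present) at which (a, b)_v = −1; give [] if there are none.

[2, 11, 13, 19]

Mod squares: a ≡ 391391, b ≡ 260015. Check v ∈ {∞, 2, 3, 5, 7, 11, 13, 17, 19, 23}.
v=23: a=23^1·(≡5), b=23^1·(≡16) mod 23; (5|23)=-1, (16|23)=+1; (−1)^{1·1·11}·(-1)^1·(+1)^1 = +1.
v=19: a=19^0·(≡14), b=19^1·(≡7) mod 19; (14|19)=-1, (7|19)=+1; (−1)^{0·1·9}·(-1)^1·(+1)^0 = -1.
v=7: a=7^1·(≡4), b=7^-1·(≡5) mod 7; (4|7)=+1, (5|7)=-1; (−1)^{1·-1·3}·(+1)^-1·(-1)^1 = +1.
v=5: a=5^2·(≡1), b=5^1·(≡3) mod 5; (1|5)=+1, (3|5)=-1; (−1)^{2·1·2}·(+1)^1·(-1)^2 = +1.
v=11: a=11^1·(≡2), b=11^0·(≡2) mod 11; (2|11)=-1, (2|11)=-1; (−1)^{1·0·5}·(-1)^0·(-1)^1 = -1.
v=3: a=3^-2·(≡2), b=3^0·(≡2) mod 3; (2|3)=-1, (2|3)=-1; (−1)^{-2·0·1}·(-1)^0·(-1)^-2 = +1.
v=∞: 391391 > 0 and 260015 > 0  ⇒  (a,b)_∞ = +1.
v=17: a=17^1·(≡14), b=17^1·(≡10) mod 17; (14|17)=-1, (10|17)=-1; (−1)^{1·1·8}·(-1)^1·(-1)^1 = +1.
v=2: v_2(a)=2, v_2(b)=2; units ≡ 7, 7 (mod 8); ε·ε+αω+βω = 1·1+2·0+2·0 ≡ 1  ⇒  (a,b)_2 = -1.
v=13: a=13^1·(≡12), b=13^0·(≡6) mod 13; (12|13)=+1, (6|13)=-1; (−1)^{1·0·6}·(+1)^0·(-1)^1 = -1.
|Ram(391391, 260015)| = 4, even; anisotropic at {2, 11, 13, 19}.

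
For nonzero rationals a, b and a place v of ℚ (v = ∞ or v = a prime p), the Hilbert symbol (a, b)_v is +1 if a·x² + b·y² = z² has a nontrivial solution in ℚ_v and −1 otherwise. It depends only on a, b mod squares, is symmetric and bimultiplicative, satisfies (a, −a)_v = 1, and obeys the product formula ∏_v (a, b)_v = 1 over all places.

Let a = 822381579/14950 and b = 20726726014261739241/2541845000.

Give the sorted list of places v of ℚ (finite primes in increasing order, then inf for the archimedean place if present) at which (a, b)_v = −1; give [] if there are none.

[13, 19]

(a, b) ≡ (11362, 2) mod (ℚ^×)²; places V = {2, 3, 5, 7, 11, 13, 17, 19, 23, 31, 43, ∞}.
(a,b)_7: α=0, u≡1; β=2, v≡1 (mod 7); (1|7)=+1, (1|7)=+1; sign (−1)^0·+1^2·+1^0 = +1.
(a,b)_3: α=4, u≡1; β=4, v≡2 (mod 3); (1|3)=+1, (2|3)=-1; sign (−1)^0·+1^4·-1^4 = +1.
(a,b)_5: α=-2, u≡3; β=-4, v≡3 (mod 5); (3|5)=-1, (3|5)=-1; sign (−1)^0·-1^-4·-1^-2 = +1.
(a,b)_43: α=2, u≡23; β=4, v≡2 (mod 43); (23|43)=+1, (2|43)=-1; sign (−1)^0·+1^4·-1^2 = +1.
(a,b)_31: α=0, u≡4; β=-2, v≡10 (mod 31); (4|31)=+1, (10|31)=+1; sign (−1)^0·+1^-2·+1^0 = +1.
(a,b)_13: α=-1, u≡1; β=0, v≡7 (mod 13); (1|13)=+1, (7|13)=-1; sign (−1)^0·+1^0·-1^-1 = -1.
(a,b)_11: α=0, u≡8; β=4, v≡6 (mod 11); (8|11)=-1, (6|11)=-1; sign (−1)^0·-1^4·-1^0 = +1.
(a,b)_19: α=1, u≡17; β=2, v≡13 (mod 19); (17|19)=+1, (13|19)=-1; sign (−1)^0·+1^2·-1^1 = -1.
(a,b)_2: α=-1, β=-3; u≡1, v≡1 (mod 8); ε(u)ε(v)=0·0, αω(v)=-1·0, βω(u)=-3·0; sum ≡ 0  ⇒  +1.
(a,b)_17: α=2, u≡7; β=2, v≡4 (mod 17); (7|17)=-1, (4|17)=+1; sign (−1)^0·-1^2·+1^2 = +1.
(a,b)_23: α=-1, u≡7; β=-2, v≡4 (mod 23); (7|23)=-1, (4|23)=+1; sign (−1)^0·-1^-2·+1^-1 = +1.
(a,b)_∞: sgn(11362)=+, sgn(2)=+, so +1.
(11362, 2 / ℚ) ramifies at {13, 19}: a division algebra.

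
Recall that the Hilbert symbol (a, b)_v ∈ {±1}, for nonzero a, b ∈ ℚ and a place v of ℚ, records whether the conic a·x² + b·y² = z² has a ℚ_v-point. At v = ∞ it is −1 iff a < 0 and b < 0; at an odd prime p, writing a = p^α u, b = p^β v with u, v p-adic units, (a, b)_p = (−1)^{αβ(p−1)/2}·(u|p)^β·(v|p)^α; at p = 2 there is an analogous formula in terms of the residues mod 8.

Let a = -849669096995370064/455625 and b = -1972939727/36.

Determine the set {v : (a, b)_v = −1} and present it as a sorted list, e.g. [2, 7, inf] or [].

(a, b) ≡ (-589, -47) mod (ℚ^×)²; places V = {2, 3, 5, 7, 11, 19, 31, 47, ∞}.
(a,b)_3: α=-6, u≡2; β=-2, v≡1 (mod 3); (2|3)=-1, (1|3)=+1; sign (−1)^0·-1^-2·+1^-6 = +1.
(a,b)_11: α=0, u≡1; β=2, v≡8 (mod 11); (1|11)=+1, (8|11)=-1; sign (−1)^0·+1^2·-1^0 = +1.
(a,b)_19: α=3, u≡16; β=2, v≡14 (mod 19); (16|19)=+1, (14|19)=-1; sign (−1)^0·+1^2·-1^3 = -1.
(a,b)_47: α=2, u≡39; β=1, v≡13 (mod 47); (39|47)=-1, (13|47)=-1; sign (−1)^0·-1^1·-1^2 = -1.
(a,b)_7: α=6, u≡3; β=0, v≡4 (mod 7); (3|7)=-1, (4|7)=+1; sign (−1)^0·-1^0·+1^6 = +1.
(a,b)_31: α=3, u≡17; β=2, v≡6 (mod 31); (17|31)=-1, (6|31)=-1; sign (−1)^0·-1^2·-1^3 = -1.
(a,b)_2: α=4, β=-2; u≡3, v≡1 (mod 8); ε(u)ε(v)=1·0, αω(v)=4·0, βω(u)=-2·1; sum ≡ 0  ⇒  +1.
(a,b)_∞: sgn(-589)=−, sgn(-47)=−, so -1.
(a,b)_5: α=-4, u≡4; β=0, v≡3 (mod 5); (4|5)=+1, (3|5)=-1; sign (−1)^0·+1^0·-1^-4 = +1.
Ram(-589, -47) = {19, 31, 47, ∞}; no ℚ_19-point on the conic.

[19, 31, 47, inf]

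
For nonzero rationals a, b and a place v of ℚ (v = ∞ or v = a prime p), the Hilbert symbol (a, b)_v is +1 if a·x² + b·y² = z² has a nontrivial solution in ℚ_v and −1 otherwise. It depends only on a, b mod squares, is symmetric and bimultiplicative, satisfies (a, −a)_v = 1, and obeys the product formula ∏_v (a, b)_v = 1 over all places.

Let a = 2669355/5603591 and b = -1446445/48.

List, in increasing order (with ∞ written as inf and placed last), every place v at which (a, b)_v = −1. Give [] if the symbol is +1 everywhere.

(a, b) ≡ (23205, -15015) mod (ℚ^×)²; places V = {2, 3, 5, 7, 11, 13, 17, 31, ∞}.
(a,b)_11: α=0, u≡10; β=1, v≡8 (mod 11); (10|11)=-1, (8|11)=-1; sign (−1)^0·-1^1·-1^0 = -1.
(a,b)_17: α=-1, u≡10; β=2, v≡8 (mod 17); (10|17)=-1, (8|17)=+1; sign (−1)^0·-1^2·+1^-1 = +1.
(a,b)_∞: sgn(23205)=+, sgn(-15015)=−, so +1.
(a,b)_13: α=3, u≡1; β=1, v≡6 (mod 13); (1|13)=+1, (6|13)=-1; sign (−1)^0·+1^1·-1^3 = -1.
(a,b)_5: α=1, u≡1; β=1, v≡2 (mod 5); (1|5)=+1, (2|5)=-1; sign (−1)^0·+1^1·-1^1 = -1.
(a,b)_7: α=-3, u≡4; β=1, v≡2 (mod 7); (4|7)=+1, (2|7)=+1; sign (−1)^1·+1^1·+1^-3 = -1.
(a,b)_3: α=5, u≡1; β=-1, v≡2 (mod 3); (1|3)=+1, (2|3)=-1; sign (−1)^1·+1^-1·-1^5 = +1.
(a,b)_2: α=0, β=-4; u≡5, v≡1 (mod 8); ε(u)ε(v)=0·0, αω(v)=0·0, βω(u)=-4·1; sum ≡ 0  ⇒  +1.
(a,b)_31: α=-2, u≡23; β=0, v≡10 (mod 31); (23|31)=-1, (10|31)=+1; sign (−1)^0·-1^0·+1^-2 = +1.
|Ram(23205, -15015)| = 4, even; anisotropic at {5, 7, 11, 13}.

[5, 7, 11, 13]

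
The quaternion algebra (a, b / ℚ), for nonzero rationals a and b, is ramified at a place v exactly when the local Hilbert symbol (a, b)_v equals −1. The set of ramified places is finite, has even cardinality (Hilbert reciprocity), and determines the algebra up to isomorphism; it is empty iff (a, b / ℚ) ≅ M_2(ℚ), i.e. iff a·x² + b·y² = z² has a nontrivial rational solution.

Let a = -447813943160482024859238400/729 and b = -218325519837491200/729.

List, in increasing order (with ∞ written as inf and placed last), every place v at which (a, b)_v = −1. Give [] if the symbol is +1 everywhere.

(a, b) ≡ (-66526, -1927) mod (ℚ^×)²; places V = {2, 3, 5, 29, 31, 37, 41, 47, ∞}.
(a,b)_37: α=3, u≡22; β=2, v≡27 (mod 37); (22|37)=-1, (27|37)=+1; sign (−1)^0·-1^2·+1^3 = +1.
(a,b)_47: α=2, u≡15; β=1, v≡3 (mod 47); (15|47)=-1, (3|47)=+1; sign (−1)^0·-1^1·+1^2 = -1.
(a,b)_3: α=-6, u≡2; β=-6, v≡2 (mod 3); (2|3)=-1, (2|3)=-1; sign (−1)^0·-1^-6·-1^-6 = +1.
(a,b)_41: α=2, u≡34; β=1, v≡35 (mod 41); (34|41)=-1, (35|41)=-1; sign (−1)^0·-1^1·-1^2 = -1.
(a,b)_5: α=2, u≡1; β=2, v≡3 (mod 5); (1|5)=+1, (3|5)=-1; sign (−1)^0·+1^2·-1^2 = +1.
(a,b)_31: α=3, u≡21; β=2, v≡26 (mod 31); (21|31)=-1, (26|31)=-1; sign (−1)^0·-1^2·-1^3 = -1.
(a,b)_29: α=3, u≡19; β=2, v≡9 (mod 29); (19|29)=-1, (9|29)=+1; sign (−1)^0·-1^2·+1^3 = +1.
(a,b)_2: α=17, β=12; u≡1, v≡1 (mod 8); ε(u)ε(v)=0·0, αω(v)=17·0, βω(u)=12·0; sum ≡ 0  ⇒  +1.
(a,b)_∞: sgn(-66526)=−, sgn(-1927)=−, so -1.
(-66526, -1927 / ℚ) ramifies at {31, 41, 47, ∞}: a division algebra.

[31, 41, 47, inf]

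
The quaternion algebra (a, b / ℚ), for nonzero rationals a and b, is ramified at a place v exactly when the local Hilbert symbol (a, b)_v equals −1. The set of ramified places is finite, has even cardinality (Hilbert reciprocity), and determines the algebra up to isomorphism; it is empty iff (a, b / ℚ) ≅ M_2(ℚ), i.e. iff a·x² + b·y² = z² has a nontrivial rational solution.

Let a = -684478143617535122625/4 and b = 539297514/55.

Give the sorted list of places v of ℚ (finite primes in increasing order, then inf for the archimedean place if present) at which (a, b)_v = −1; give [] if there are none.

Mod squares: a ≡ -274505, b ≡ 692230. Check v ∈ {∞, 2, 3, 5, 7, 11, 23, 29, 31}.
v=11: a=11^1·(≡5), b=11^-1·(≡6) mod 11; (5|11)=+1, (6|11)=-1; (−1)^{1·-1·5}·(+1)^-1·(-1)^1 = +1.
v=7: a=7^3·(≡6), b=7^1·(≡2) mod 7; (6|7)=-1, (2|7)=+1; (−1)^{3·1·3}·(-1)^1·(+1)^3 = +1.
v=31: a=31^3·(≡12), b=31^1·(≡28) mod 31; (12|31)=-1, (28|31)=+1; (−1)^{3·1·15}·(-1)^1·(+1)^3 = +1.
v=3: a=3^2·(≡1), b=3^4·(≡1) mod 3; (1|3)=+1, (1|3)=+1; (−1)^{2·4·1}·(+1)^4·(+1)^2 = +1.
v=29: a=29^2·(≡1), b=29^1·(≡15) mod 29; (1|29)=+1, (15|29)=-1; (−1)^{2·1·14}·(+1)^1·(-1)^2 = +1.
v=23: a=23^5·(≡16), b=23^2·(≡22) mod 23; (16|23)=+1, (22|23)=-1; (−1)^{5·2·11}·(+1)^2·(-1)^5 = -1.
v=∞: -274505 < 0 and 692230 > 0  ⇒  (a,b)_∞ = +1.
v=2: v_2(a)=-2, v_2(b)=1; units ≡ 7, 3 (mod 8); ε·ε+αω+βω = 1·1+-2·1+1·0 ≡ 1  ⇒  (a,b)_2 = -1.
v=5: a=5^3·(≡1), b=5^-1·(≡4) mod 5; (1|5)=+1, (4|5)=+1; (−1)^{3·-1·2}·(+1)^-1·(+1)^3 = +1.
|Ram(-274505, 692230)| = 2, even; anisotropic at {2, 23}.

[2, 23]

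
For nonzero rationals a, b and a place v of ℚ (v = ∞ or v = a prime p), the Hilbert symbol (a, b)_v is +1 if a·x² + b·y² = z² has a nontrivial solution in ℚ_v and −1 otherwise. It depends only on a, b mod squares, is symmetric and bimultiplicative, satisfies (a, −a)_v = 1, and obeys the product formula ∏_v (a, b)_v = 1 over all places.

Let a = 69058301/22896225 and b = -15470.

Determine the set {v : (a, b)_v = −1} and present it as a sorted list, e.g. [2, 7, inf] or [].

[2, 13]

Mod squares: a ≡ 221, b ≡ -15470. Check v ∈ {∞, 2, 3, 5, 7, 11, 13, 17, 29, 43}.
v=3: a=3^-2·(≡2), b=3^0·(≡1) mod 3; (2|3)=-1, (1|3)=+1; (−1)^{-2·0·1}·(-1)^0·(+1)^-2 = +1.
v=7: a=7^0·(≡2), b=7^1·(≡2) mod 7; (2|7)=+1, (2|7)=+1; (−1)^{0·1·3}·(+1)^1·(+1)^0 = +1.
v=∞: 221 > 0 and -15470 < 0  ⇒  (a,b)_∞ = +1.
v=11: a=11^-2·(≡5), b=11^0·(≡7) mod 11; (5|11)=+1, (7|11)=-1; (−1)^{-2·0·5}·(+1)^0·(-1)^-2 = +1.
v=13: a=13^3·(≡12), b=13^1·(≡6) mod 13; (12|13)=+1, (6|13)=-1; (−1)^{3·1·6}·(+1)^1·(-1)^3 = -1.
v=2: v_2(a)=0, v_2(b)=1; units ≡ 5, 1 (mod 8); ε·ε+αω+βω = 0·0+0·0+1·1 ≡ 1  ⇒  (a,b)_2 = -1.
v=17: a=17^1·(≡4), b=17^1·(≡8) mod 17; (4|17)=+1, (8|17)=+1; (−1)^{1·1·8}·(+1)^1·(+1)^1 = +1.
v=29: a=29^-2·(≡11), b=29^0·(≡16) mod 29; (11|29)=-1, (16|29)=+1; (−1)^{-2·0·14}·(-1)^0·(+1)^-2 = +1.
v=5: a=5^-2·(≡4), b=5^1·(≡1) mod 5; (4|5)=+1, (1|5)=+1; (−1)^{-2·1·2}·(+1)^1·(+1)^-2 = +1.
v=43: a=43^2·(≡16), b=43^0·(≡10) mod 43; (16|43)=+1, (10|43)=+1; (−1)^{2·0·21}·(+1)^0·(+1)^2 = +1.
Ram(221, -15470) = {2, 13}; no ℚ_2-point on the conic.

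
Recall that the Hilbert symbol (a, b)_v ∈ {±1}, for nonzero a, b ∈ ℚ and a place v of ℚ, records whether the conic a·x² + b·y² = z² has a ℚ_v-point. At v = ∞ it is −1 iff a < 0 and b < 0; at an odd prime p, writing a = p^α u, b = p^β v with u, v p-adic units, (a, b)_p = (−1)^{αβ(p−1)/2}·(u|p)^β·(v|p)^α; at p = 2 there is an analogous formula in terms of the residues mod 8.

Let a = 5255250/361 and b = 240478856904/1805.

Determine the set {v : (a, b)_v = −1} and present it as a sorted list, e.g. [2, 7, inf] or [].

Mod squares: a ≡ 4290, b ≡ 2114970. Check v ∈ {∞, 2, 3, 5, 7, 11, 13, 17, 19, 29}.
v=5: a=5^3·(≡2), b=5^-1·(≡4) mod 5; (2|5)=-1, (4|5)=+1; (−1)^{3·-1·2}·(-1)^-1·(+1)^3 = -1.
v=2: v_2(a)=1, v_2(b)=3; units ≡ 1, 5 (mod 8); ε·ε+αω+βω = 0·0+1·1+3·0 ≡ 1  ⇒  (a,b)_2 = -1.
v=13: a=13^1·(≡8), b=13^3·(≡5) mod 13; (8|13)=-1, (5|13)=-1; (−1)^{1·3·6}·(-1)^3·(-1)^1 = +1.
v=∞: 4290 > 0 and 2114970 > 0  ⇒  (a,b)_∞ = +1.
v=7: a=7^2·(≡6), b=7^0·(≡1) mod 7; (6|7)=-1, (1|7)=+1; (−1)^{2·0·3}·(-1)^0·(+1)^2 = +1.
v=11: a=11^1·(≡1), b=11^1·(≡5) mod 11; (1|11)=+1, (5|11)=+1; (−1)^{1·1·5}·(+1)^1·(+1)^1 = -1.
v=17: a=17^0·(≡10), b=17^1·(≡13) mod 17; (10|17)=-1, (13|17)=+1; (−1)^{0·1·8}·(-1)^1·(+1)^0 = -1.
v=19: a=19^-2·(≡2), b=19^-2·(≡5) mod 19; (2|19)=-1, (5|19)=+1; (−1)^{-2·-2·9}·(-1)^-2·(+1)^-2 = +1.
v=29: a=29^0·(≡19), b=29^3·(≡7) mod 29; (19|29)=-1, (7|29)=+1; (−1)^{0·3·14}·(-1)^3·(+1)^0 = -1.
v=3: a=3^1·(≡2), b=3^1·(≡2) mod 3; (2|3)=-1, (2|3)=-1; (−1)^{1·1·1}·(-1)^1·(-1)^1 = -1.
|Ram(4290, 2114970)| = 6, even; anisotropic at {2, 3, 5, 11, 17, 29}.

[2, 3, 5, 11, 17, 29]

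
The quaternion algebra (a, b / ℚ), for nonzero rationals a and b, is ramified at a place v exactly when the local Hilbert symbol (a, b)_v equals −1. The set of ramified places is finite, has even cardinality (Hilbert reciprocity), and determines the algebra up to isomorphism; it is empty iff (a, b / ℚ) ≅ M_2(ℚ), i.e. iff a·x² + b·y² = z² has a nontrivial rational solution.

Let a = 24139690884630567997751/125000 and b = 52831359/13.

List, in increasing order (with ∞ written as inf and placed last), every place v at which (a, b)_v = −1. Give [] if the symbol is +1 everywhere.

[7, 17]

Mod squares: a ≡ 238, b ≡ 19227. Check v ∈ {∞, 2, 3, 5, 7, 11, 13, 17, 19, 29, 31}.
v=3: a=3^0·(≡1), b=3^7·(≡1) mod 3; (1|3)=+1, (1|3)=+1; (−1)^{0·7·1}·(+1)^7·(+1)^0 = +1.
v=∞: 238 > 0 and 19227 > 0  ⇒  (a,b)_∞ = +1.
v=13: a=13^2·(≡3), b=13^-1·(≡9) mod 13; (3|13)=+1, (9|13)=+1; (−1)^{2·-1·6}·(+1)^-1·(+1)^2 = +1.
v=29: a=29^2·(≡6), b=29^1·(≡6) mod 29; (6|29)=+1, (6|29)=+1; (−1)^{2·1·14}·(+1)^1·(+1)^2 = +1.
v=5: a=5^-6·(≡2), b=5^0·(≡3) mod 5; (2|5)=-1, (3|5)=-1; (−1)^{-6·0·2}·(-1)^0·(-1)^-6 = +1.
v=19: a=19^2·(≡10), b=19^0·(≡10) mod 19; (10|19)=-1, (10|19)=-1; (−1)^{2·0·9}·(-1)^0·(-1)^2 = +1.
v=11: a=11^2·(≡8), b=11^0·(≡10) mod 11; (8|11)=-1, (10|11)=-1; (−1)^{2·0·5}·(-1)^0·(-1)^2 = +1.
v=31: a=31^2·(≡21), b=31^0·(≡20) mod 31; (21|31)=-1, (20|31)=+1; (−1)^{2·0·15}·(-1)^0·(+1)^2 = +1.
v=17: a=17^3·(≡10), b=17^1·(≡15) mod 17; (10|17)=-1, (15|17)=+1; (−1)^{3·1·8}·(-1)^1·(+1)^3 = -1.
v=7: a=7^7·(≡5), b=7^2·(≡5) mod 7; (5|7)=-1, (5|7)=-1; (−1)^{7·2·3}·(-1)^2·(-1)^7 = -1.
v=2: v_2(a)=-3, v_2(b)=0; units ≡ 7, 3 (mod 8); ε·ε+αω+βω = 1·1+-3·1+0·0 ≡ 0  ⇒  (a,b)_2 = +1.
Ram(238, 19227) = {7, 17}; no ℚ_7-point on the conic.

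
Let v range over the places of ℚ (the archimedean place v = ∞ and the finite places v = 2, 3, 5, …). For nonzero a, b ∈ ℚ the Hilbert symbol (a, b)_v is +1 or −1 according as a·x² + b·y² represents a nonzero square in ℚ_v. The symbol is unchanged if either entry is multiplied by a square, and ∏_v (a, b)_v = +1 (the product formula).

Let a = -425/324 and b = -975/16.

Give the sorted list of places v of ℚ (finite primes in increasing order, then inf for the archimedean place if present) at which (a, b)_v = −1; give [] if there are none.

[17, inf]

Mod squares: a ≡ -17, b ≡ -39. Check v ∈ {∞, 2, 3, 5, 13, 17}.
v=3: a=3^-4·(≡1), b=3^1·(≡2) mod 3; (1|3)=+1, (2|3)=-1; (−1)^{-4·1·1}·(+1)^1·(-1)^-4 = +1.
v=13: a=13^0·(≡9), b=13^1·(≡1) mod 13; (9|13)=+1, (1|13)=+1; (−1)^{0·1·6}·(+1)^1·(+1)^0 = +1.
v=∞: -17 < 0 and -39 < 0  ⇒  (a,b)_∞ = -1.
v=17: a=17^1·(≡9), b=17^0·(≡6) mod 17; (9|17)=+1, (6|17)=-1; (−1)^{1·0·8}·(+1)^0·(-1)^1 = -1.
v=5: a=5^2·(≡2), b=5^2·(≡1) mod 5; (2|5)=-1, (1|5)=+1; (−1)^{2·2·2}·(-1)^2·(+1)^2 = +1.
v=2: v_2(a)=-2, v_2(b)=-4; units ≡ 7, 1 (mod 8); ε·ε+αω+βω = 1·0+-2·0+-4·0 ≡ 0  ⇒  (a,b)_2 = +1.
|Ram(-17, -39)| = 2, even; anisotropic at {17, ∞}.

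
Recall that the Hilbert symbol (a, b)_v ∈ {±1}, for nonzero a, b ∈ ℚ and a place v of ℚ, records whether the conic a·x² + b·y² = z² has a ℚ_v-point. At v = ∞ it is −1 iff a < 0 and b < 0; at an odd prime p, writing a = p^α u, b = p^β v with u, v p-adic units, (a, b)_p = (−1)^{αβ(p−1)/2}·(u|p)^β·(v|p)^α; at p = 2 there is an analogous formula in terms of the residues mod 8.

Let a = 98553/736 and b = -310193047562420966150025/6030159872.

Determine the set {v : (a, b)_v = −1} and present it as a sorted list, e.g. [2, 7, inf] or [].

Mod squares: a ≡ 12558, b ≡ -22287. Check v ∈ {∞, 2, 3, 5, 7, 11, 13, 17, 19, 23}.
v=3: a=3^1·(≡1), b=3^5·(≡2) mod 3; (1|3)=+1, (2|3)=-1; (−1)^{1·5·1}·(+1)^5·(-1)^1 = +1.
v=5: a=5^0·(≡3), b=5^2·(≡2) mod 5; (3|5)=-1, (2|5)=-1; (−1)^{0·2·2}·(-1)^2·(-1)^0 = +1.
v=2: v_2(a)=-5, v_2(b)=-12; units ≡ 7, 1 (mod 8); ε·ε+αω+βω = 1·0+-5·0+-12·0 ≡ 0  ⇒  (a,b)_2 = +1.
v=17: a=17^0·(≡11), b=17^1·(≡16) mod 17; (11|17)=-1, (16|17)=+1; (−1)^{0·1·8}·(-1)^1·(+1)^0 = -1.
v=19: a=19^2·(≡10), b=19^7·(≡16) mod 19; (10|19)=-1, (16|19)=+1; (−1)^{2·7·9}·(-1)^7·(+1)^2 = -1.
v=23: a=23^-1·(≡10), b=23^-3·(≡10) mod 23; (10|23)=-1, (10|23)=-1; (−1)^{-1·-3·11}·(-1)^-3·(-1)^-1 = -1.
v=11: a=11^0·(≡7), b=11^-2·(≡7) mod 11; (7|11)=-1, (7|11)=-1; (−1)^{0·-2·5}·(-1)^-2·(-1)^0 = +1.
v=7: a=7^1·(≡2), b=7^6·(≡4) mod 7; (2|7)=+1, (4|7)=+1; (−1)^{1·6·3}·(+1)^6·(+1)^1 = +1.
v=13: a=13^1·(≡10), b=13^4·(≡11) mod 13; (10|13)=+1, (11|13)=-1; (−1)^{1·4·6}·(+1)^4·(-1)^1 = -1.
v=∞: 12558 > 0 and -22287 < 0  ⇒  (a,b)_∞ = +1.
(12558, -22287 / ℚ) ramifies at {13, 17, 19, 23}: a division algebra.

[13, 17, 19, 23]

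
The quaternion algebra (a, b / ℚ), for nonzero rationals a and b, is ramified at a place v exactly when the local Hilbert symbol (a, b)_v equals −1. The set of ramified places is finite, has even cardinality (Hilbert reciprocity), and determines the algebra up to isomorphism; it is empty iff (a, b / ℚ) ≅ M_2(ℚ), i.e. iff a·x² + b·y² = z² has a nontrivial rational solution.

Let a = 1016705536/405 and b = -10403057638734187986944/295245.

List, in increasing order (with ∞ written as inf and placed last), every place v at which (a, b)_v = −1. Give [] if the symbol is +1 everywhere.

[7, 17, 37, 41]

(a, b) ≡ (19857530, -3145) mod (ℚ^×)²; places V = {2, 3, 5, 7, 11, 17, 37, 41, ∞}.
(a,b)_∞: sgn(19857530)=+, sgn(-3145)=−, so +1.
(a,b)_7: α=1, u≡3; β=2, v≡3 (mod 7); (3|7)=-1, (3|7)=-1; sign (−1)^0·-1^2·-1^1 = -1.
(a,b)_2: α=9, β=22; u≡5, v≡7 (mod 8); ε(u)ε(v)=0·1, αω(v)=9·0, βω(u)=22·1; sum ≡ 0  ⇒  +1.
(a,b)_37: α=1, u≡20; β=3, v≡30 (mod 37); (20|37)=-1, (30|37)=+1; sign (−1)^0·-1^3·+1^1 = -1.
(a,b)_3: α=-4, u≡2; β=-10, v≡2 (mod 3); (2|3)=-1, (2|3)=-1; sign (−1)^0·-1^-10·-1^-4 = +1.
(a,b)_5: α=-1, u≡1; β=-1, v≡4 (mod 5); (1|5)=+1, (4|5)=+1; sign (−1)^0·+1^-1·+1^-1 = +1.
(a,b)_41: α=1, u≡34; β=2, v≡34 (mod 41); (34|41)=-1, (34|41)=-1; sign (−1)^0·-1^2·-1^1 = -1.
(a,b)_11: α=1, u≡5; β=2, v≡9 (mod 11); (5|11)=+1, (9|11)=+1; sign (−1)^0·+1^2·+1^1 = +1.
(a,b)_17: α=1, u≡10; β=3, v≡8 (mod 17); (10|17)=-1, (8|17)=+1; sign (−1)^0·-1^3·+1^1 = -1.
(19857530, -3145 / ℚ) ramifies at {7, 17, 37, 41}: a division algebra.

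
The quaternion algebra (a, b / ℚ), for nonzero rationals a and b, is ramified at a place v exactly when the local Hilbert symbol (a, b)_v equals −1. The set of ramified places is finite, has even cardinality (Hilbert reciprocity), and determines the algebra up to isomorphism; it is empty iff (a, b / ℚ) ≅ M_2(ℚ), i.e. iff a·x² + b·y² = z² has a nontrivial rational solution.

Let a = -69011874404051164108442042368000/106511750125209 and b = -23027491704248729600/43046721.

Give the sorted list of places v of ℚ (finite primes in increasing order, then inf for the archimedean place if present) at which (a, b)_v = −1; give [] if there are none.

Mod squares: a ≡ -24955, b ≡ -551. Check v ∈ {∞, 2, 3, 5, 7, 11, 13, 19, 23, 29, 31, 43}.
v=43: a=43^2·(≡29), b=43^0·(≡42) mod 43; (29|43)=-1, (42|43)=-1; (−1)^{2·0·21}·(-1)^0·(-1)^2 = +1.
v=5: a=5^3·(≡4), b=5^2·(≡1) mod 5; (4|5)=+1, (1|5)=+1; (−1)^{3·2·2}·(+1)^2·(+1)^3 = +1.
v=11: a=11^-4·(≡3), b=11^0·(≡7) mod 11; (3|11)=+1, (7|11)=-1; (−1)^{-4·0·5}·(+1)^0·(-1)^-4 = +1.
v=3: a=3^-16·(≡2), b=3^-16·(≡1) mod 3; (2|3)=-1, (1|3)=+1; (−1)^{-16·-16·1}·(-1)^-16·(+1)^-16 = +1.
v=2: v_2(a)=30, v_2(b)=26; units ≡ 5, 1 (mod 8); ε·ε+αω+βω = 0·0+30·0+26·1 ≡ 0  ⇒  (a,b)_2 = +1.
v=29: a=29^2·(≡8), b=29^1·(≡10) mod 29; (8|29)=-1, (10|29)=-1; (−1)^{2·1·14}·(-1)^1·(-1)^2 = -1.
v=23: a=23^3·(≡17), b=23^2·(≡2) mod 23; (17|23)=-1, (2|23)=+1; (−1)^{3·2·11}·(-1)^2·(+1)^3 = +1.
v=31: a=31^3·(≡16), b=31^2·(≡16) mod 31; (16|31)=+1, (16|31)=+1; (−1)^{3·2·15}·(+1)^2·(+1)^3 = +1.
v=∞: -24955 < 0 and -551 < 0  ⇒  (a,b)_∞ = -1.
v=13: a=13^-2·(≡7), b=13^0·(≡11) mod 13; (7|13)=-1, (11|13)=-1; (−1)^{-2·0·6}·(-1)^0·(-1)^-2 = +1.
v=19: a=19^4·(≡5), b=19^1·(≡11) mod 19; (5|19)=+1, (11|19)=+1; (−1)^{4·1·9}·(+1)^1·(+1)^4 = +1.
v=7: a=7^1·(≡6), b=7^2·(≡1) mod 7; (6|7)=-1, (1|7)=+1; (−1)^{1·2·3}·(-1)^2·(+1)^1 = +1.
(-24955, -551 / ℚ) ramifies at {29, ∞}: a division algebra.

[29, inf]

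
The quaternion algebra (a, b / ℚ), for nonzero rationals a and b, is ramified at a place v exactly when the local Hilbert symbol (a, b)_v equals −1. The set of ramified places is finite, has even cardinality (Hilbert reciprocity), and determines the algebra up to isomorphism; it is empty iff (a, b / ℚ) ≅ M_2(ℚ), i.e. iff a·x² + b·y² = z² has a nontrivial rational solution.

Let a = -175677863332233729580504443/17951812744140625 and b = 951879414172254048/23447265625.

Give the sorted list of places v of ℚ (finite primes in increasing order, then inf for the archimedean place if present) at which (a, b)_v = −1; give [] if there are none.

[2, 3, 17, 29]

(a, b) ≡ (-19227, 243542) mod (ℚ^×)²; places V = {2, 3, 5, 7, 13, 17, 19, 23, 29, ∞}.
(a,b)_29: α=5, u≡13; β=3, v≡2 (mod 29); (13|29)=+1, (2|29)=-1; sign (−1)^0·+1^3·-1^5 = -1.
(a,b)_17: α=1, u≡8; β=1, v≡5 (mod 17); (8|17)=+1, (5|17)=-1; sign (−1)^0·+1^1·-1^1 = -1.
(a,b)_∞: sgn(-19227)=−, sgn(243542)=+, so +1.
(a,b)_7: α=-6, u≡2; β=-4, v≡6 (mod 7); (2|7)=+1, (6|7)=-1; sign (−1)^0·+1^-4·-1^-6 = +1.
(a,b)_13: α=5, u≡4; β=3, v≡1 (mod 13); (4|13)=+1, (1|13)=+1; sign (−1)^0·+1^3·+1^5 = +1.
(a,b)_5: α=-16, u≡3; β=-10, v≡3 (mod 5); (3|5)=-1, (3|5)=-1; sign (−1)^0·-1^-10·-1^-16 = +1.
(a,b)_23: α=2, u≡9; β=2, v≡3 (mod 23); (9|23)=+1, (3|23)=+1; sign (−1)^0·+1^2·+1^2 = +1.
(a,b)_2: α=0, β=5; u≡5, v≡3 (mod 8); ε(u)ε(v)=0·1, αω(v)=0·1, βω(u)=5·1; sum ≡ 1  ⇒  -1.
(a,b)_3: α=9, u≡2; β=2, v≡2 (mod 3); (2|3)=-1, (2|3)=-1; sign (−1)^0·-1^2·-1^9 = -1.
(a,b)_19: α=4, u≡11; β=3, v≡10 (mod 19); (11|19)=+1, (10|19)=-1; sign (−1)^0·+1^3·-1^4 = +1.
|Ram(-19227, 243542)| = 4, even; anisotropic at {2, 3, 17, 29}.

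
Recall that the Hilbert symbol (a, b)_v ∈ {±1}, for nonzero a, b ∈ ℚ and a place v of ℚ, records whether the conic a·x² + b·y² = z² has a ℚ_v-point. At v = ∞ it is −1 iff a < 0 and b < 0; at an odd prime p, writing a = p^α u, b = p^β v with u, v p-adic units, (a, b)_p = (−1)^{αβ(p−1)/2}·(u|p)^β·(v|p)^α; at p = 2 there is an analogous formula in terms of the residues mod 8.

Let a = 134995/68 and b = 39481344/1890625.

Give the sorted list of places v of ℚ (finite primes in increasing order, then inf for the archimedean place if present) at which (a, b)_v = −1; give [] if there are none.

[2, 7, 17, 29]

(a, b) ≡ (46835, 119) mod (ℚ^×)²; places V = {2, 3, 5, 7, 11, 17, 19, 29, ∞}.
(a,b)_5: α=1, u≡3; β=-6, v≡4 (mod 5); (3|5)=-1, (4|5)=+1; sign (−1)^0·-1^-6·+1^1 = +1.
(a,b)_29: α=1, u≡16; β=0, v≡10 (mod 29); (16|29)=+1, (10|29)=-1; sign (−1)^0·+1^0·-1^1 = -1.
(a,b)_19: α=1, u≡12; β=0, v≡6 (mod 19); (12|19)=-1, (6|19)=+1; sign (−1)^0·-1^0·+1^1 = +1.
(a,b)_3: α=0, u≡2; β=4, v≡2 (mod 3); (2|3)=-1, (2|3)=-1; sign (−1)^0·-1^4·-1^0 = +1.
(a,b)_∞: sgn(46835)=+, sgn(119)=+, so +1.
(a,b)_11: α=0, u≡7; β=-2, v≡9 (mod 11); (7|11)=-1, (9|11)=+1; sign (−1)^0·-1^-2·+1^0 = +1.
(a,b)_17: α=-1, u≡8; β=1, v≡7 (mod 17); (8|17)=+1, (7|17)=-1; sign (−1)^0·+1^1·-1^-1 = -1.
(a,b)_2: α=-2, β=12; u≡3, v≡7 (mod 8); ε(u)ε(v)=1·1, αω(v)=-2·0, βω(u)=12·1; sum ≡ 1  ⇒  -1.
(a,b)_7: α=2, u≡5; β=1, v≡6 (mod 7); (5|7)=-1, (6|7)=-1; sign (−1)^0·-1^1·-1^2 = -1.
(46835, 119 / ℚ) ramifies at {2, 7, 17, 29}: a division algebra.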